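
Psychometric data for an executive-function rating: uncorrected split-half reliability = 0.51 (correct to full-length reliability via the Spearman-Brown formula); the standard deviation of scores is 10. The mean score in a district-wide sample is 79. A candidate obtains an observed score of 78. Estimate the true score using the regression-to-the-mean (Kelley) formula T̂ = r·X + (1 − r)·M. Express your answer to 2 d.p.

78.32

Spearman-Brown: r = 2(0.51) / (1 + 0.51) = 1.02000 / 1.51000 ≈ 0.67550
T̂ = 0.67550(78) + 0.32450(79) ≈ 78.32450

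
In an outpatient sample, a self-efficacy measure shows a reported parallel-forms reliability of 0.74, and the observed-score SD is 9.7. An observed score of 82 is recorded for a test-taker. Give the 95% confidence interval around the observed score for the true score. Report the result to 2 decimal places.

The standard error of measurement is 9.7000×√(1 − 0.7400) ≈ 9.7000×0.5099 ≈ 4.9460.
Margin = 1.96 × 4.9460 ≈ 9.6943
Interval: (72.3057, 91.6943)

[72.31, 91.69]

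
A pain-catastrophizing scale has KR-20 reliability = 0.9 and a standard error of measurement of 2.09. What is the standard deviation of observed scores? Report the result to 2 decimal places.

SD = 2.09 / √(1 − 0.9) ≃ 6.609

6.61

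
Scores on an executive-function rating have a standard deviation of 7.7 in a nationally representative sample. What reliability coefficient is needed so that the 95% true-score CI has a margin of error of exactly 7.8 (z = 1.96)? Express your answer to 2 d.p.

Required SEM = 7.8 / 1.96 ≈ 3.97959
Required reliability = 1 − (SEM/SD)² = 1 − 0.26711 ≈ 0.73289

0.73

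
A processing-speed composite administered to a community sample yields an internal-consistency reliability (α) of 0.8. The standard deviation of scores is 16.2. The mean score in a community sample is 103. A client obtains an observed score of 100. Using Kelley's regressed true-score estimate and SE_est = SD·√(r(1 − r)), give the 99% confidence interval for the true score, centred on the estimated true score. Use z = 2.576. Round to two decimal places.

[83.91, 117.29]

T̂ = r·X + (1 − r)·M = 0.80000×100 + 0.20000×103 = 80.00000 + 20.60000 ≈ 100.60000
SE_est = SD × √(r(1 − r)) = 16.20000 × √0.16000 ≈ 16.20000 × 0.40000 ≈ 6.48000
CI = 100.60000 ± 2.576 × 6.48000 → [83.90752, 117.29248]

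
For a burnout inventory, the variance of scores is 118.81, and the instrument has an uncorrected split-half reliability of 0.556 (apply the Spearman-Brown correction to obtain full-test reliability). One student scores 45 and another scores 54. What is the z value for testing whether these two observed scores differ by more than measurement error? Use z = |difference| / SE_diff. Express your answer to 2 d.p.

SD = √118.81 = 10.9000
r_full = 2·0.556 / (1 + 0.556) ≃ 0.7147
The standard error of measurement is 10.9000·√(1 − 0.7147) ≃ 10.9000·0.5342 ≃ 5.8225.
SE_diff = SEM · √2 ≃ 5.8225 · 1.4142 ≃ 8.2343
z = |45 − 54| / 8.2343 = 9 / 8.2343 ≃ 1.0930

1.09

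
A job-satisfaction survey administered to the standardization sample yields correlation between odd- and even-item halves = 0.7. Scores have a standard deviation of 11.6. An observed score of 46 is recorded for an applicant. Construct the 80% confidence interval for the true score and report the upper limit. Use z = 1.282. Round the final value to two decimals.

52.25

r_full = 2·0.7 / (1 + 0.7) ≈ 0.824
SEM = 11.600*√(1 − 0.824) ≈ 4.873
Half-width = 1.282*4.873 ≈ 6.247
Upper bound: 46 + 6.247 = 52.247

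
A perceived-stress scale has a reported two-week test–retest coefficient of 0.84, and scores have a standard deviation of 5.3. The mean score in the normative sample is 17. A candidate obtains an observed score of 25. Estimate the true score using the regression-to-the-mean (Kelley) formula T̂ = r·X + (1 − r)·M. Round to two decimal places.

23.72

Estimated true score = 0.8400×25 + (1 − 0.8400)×17 ≈ 23.7200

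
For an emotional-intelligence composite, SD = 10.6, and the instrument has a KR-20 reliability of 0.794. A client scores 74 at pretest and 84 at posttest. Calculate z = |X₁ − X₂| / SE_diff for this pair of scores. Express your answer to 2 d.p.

1.47

SEM = 10.6000 · √(1 − 0.7940) = 10.6000 · √0.2060 ≈ 10.6000 · 0.4539 ≈ 4.8110
Standard error of the difference = 4.8110·√2 ≈ 6.8038
z = |74 − 84| / 6.8038 = 10 / 6.8038 ≈ 1.4698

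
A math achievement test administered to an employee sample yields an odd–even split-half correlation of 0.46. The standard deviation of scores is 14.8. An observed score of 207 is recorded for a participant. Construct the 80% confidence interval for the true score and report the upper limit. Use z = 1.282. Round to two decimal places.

r_full = 2·0.46 / (1 + 0.46) ≈ 0.6301
SEM = 14.8000*√(1 − 0.6301) ≈ 9.0008
Half-width = 1.282*9.0008 ≈ 11.5391
Upper limit = 207 + 11.5391 ≈ 218.5391

218.54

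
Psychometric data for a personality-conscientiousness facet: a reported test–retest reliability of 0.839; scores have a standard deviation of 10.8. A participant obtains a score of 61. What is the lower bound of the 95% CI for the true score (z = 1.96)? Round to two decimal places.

52.51

SEM = 10.80000·√(1 − 0.83900) ≈ 4.33348
1.96 · SEM ≈ 8.49362
Lower bound: 61 − 8.49362 = 52.50638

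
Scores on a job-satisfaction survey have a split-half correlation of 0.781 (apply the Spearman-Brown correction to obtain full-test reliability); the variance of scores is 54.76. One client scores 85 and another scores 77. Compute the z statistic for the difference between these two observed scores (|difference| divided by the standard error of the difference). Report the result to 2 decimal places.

2.18

SD = √54.76 ≈ 7.40000
Spearman-Brown: r = 2(0.781) / (1 + 0.781) = 1.56200 / 1.78100 ≈ 0.87704
The standard error of measurement is 7.40000×√(1 − 0.87704) ≈ 7.40000×0.35066 ≈ 2.59491.
Standard error of the difference = 2.59491·√2 ≈ 3.66975
z = 8 / 3.66975 ≈ 2.17998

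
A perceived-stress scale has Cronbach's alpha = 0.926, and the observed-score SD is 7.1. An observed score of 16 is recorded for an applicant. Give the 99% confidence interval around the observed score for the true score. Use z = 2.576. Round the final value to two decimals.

SEM = 7.1000×√(1 − 0.9260) ≃ 1.9314
2.576 × SEM ≃ 4.9753
CI = 16 ± 4.9753 → [11.0247, 20.9753]

[11.02, 20.98]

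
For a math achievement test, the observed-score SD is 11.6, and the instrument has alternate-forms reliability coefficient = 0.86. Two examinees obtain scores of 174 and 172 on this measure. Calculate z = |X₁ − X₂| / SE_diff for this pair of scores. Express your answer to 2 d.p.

SEM = 11.6000 · √(1 − 0.8600) = 11.6000 · √0.1400 ≈ 11.6000 · 0.3742 ≈ 4.3403
SE_diff = √2 · SEM ≈ 6.1381
z = |174 − 172| / 6.1381 = 2 / 6.1381 ≈ 0.3258

0.33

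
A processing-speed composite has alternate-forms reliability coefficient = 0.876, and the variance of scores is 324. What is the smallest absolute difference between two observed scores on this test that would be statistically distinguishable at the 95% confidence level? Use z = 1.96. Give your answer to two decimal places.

SD = √324 ≃ 18.000
SEM = 18.000×√(1 − 0.876) ≃ 6.338
SE_diff = SEM × √2 ≃ 6.338 × 1.414 ≃ 8.964
Minimum reliable difference = 1.96 × SE_diff ≃ 1.96 × 8.964 ≃ 17.569

17.57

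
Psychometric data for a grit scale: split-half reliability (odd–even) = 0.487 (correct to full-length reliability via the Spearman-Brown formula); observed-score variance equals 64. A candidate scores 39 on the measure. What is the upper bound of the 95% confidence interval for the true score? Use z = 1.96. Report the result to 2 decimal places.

SD = √64 = 8.00000
r_full = 2·0.487 / (1 + 0.487) ≈ 0.65501
The standard error of measurement is 8.00000*√(1 − 0.65501) ≈ 8.00000*0.58736 ≈ 4.69887.
Half-width = 1.96*4.69887 ≈ 9.20978
Upper limit = 39 + 9.20978 ≈ 48.20978

48.21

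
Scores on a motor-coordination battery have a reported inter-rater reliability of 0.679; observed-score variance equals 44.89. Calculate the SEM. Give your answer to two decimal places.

3.80

SD = √44.89 ≈ 6.70000
The standard error of measurement is 6.70000·√(1 − 0.67900) ≈ 6.70000·0.56657 ≈ 3.79601.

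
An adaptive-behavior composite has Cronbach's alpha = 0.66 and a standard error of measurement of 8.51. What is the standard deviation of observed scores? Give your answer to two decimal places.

14.59

SD = SEM / √(1 − r) = 8.51 / √0.3400 ≈ 8.51 / 0.5831 ≈ 14.5945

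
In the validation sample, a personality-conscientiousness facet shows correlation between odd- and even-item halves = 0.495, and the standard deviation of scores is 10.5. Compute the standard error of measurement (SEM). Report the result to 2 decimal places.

6.10

Full-length reliability (Spearman-Brown) = 2(0.495)/(1+0.495) ≈ 0.6622
SEM = 10.5000 * √(1 − 0.6622) = 10.5000 * √0.3378 ≈ 10.5000 * 0.5812 ≈ 6.1026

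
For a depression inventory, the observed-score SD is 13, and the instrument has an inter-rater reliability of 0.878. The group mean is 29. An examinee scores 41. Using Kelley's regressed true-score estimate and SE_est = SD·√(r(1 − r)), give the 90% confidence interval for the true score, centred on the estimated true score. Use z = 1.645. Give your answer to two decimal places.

[32.54, 46.54]

T̂ = 0.878(41) + 0.122(29) ≈ 39.536
SE_est = SD · √(r(1 − r)) = 13.000 · √0.107 ≈ 13.000 · 0.327 ≈ 4.255
90% CI: 39.536 ± 6.999 ≈ (32.537, 46.535)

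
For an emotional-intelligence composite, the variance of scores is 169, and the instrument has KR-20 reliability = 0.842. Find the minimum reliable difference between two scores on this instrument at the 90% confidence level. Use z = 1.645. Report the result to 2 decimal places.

σ = 169^(1/2) = 13.000
SEM = 13.000 × √(1 − 0.842) = 13.000 × √0.158 ≈ 13.000 × 0.397 ≈ 5.167
SE_diff = √2 × SEM ≈ 7.308
Minimum reliable difference = 1.645 × SE_diff ≈ 1.645 × 7.308 ≈ 12.021

12.02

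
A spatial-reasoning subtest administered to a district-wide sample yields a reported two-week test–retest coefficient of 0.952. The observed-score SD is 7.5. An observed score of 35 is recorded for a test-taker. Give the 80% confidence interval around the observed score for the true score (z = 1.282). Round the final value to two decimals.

SEM = 7.50000·√(1 − 0.95200) ≈ 1.64317
Half-width = 1.282·1.64317 ≈ 2.10654
CI = 35 ± 2.10654 → [32.89346, 37.10654]

[32.89, 37.11]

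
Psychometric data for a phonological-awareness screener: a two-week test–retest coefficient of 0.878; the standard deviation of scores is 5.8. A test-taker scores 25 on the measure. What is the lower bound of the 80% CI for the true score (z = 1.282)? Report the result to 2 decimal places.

The standard error of measurement is 5.8000×√(1 − 0.8780) ≈ 5.8000×0.3493 ≈ 2.0259.
1.282 × SEM ≈ 2.5971
Lower limit = 25 − 2.5971 ≈ 22.4029

22.40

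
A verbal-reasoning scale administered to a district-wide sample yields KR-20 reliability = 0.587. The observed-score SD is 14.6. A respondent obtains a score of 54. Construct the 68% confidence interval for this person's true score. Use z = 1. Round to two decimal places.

SEM = 14.6000 · √(1 − 0.5870) = 14.6000 · √0.4130 ≈ 14.6000 · 0.6427 ≈ 9.3827
Margin = 1 · 9.3827 ≈ 9.3827
CI = 54 ± 9.3827 → [44.6173, 63.3827]

[44.62, 63.38]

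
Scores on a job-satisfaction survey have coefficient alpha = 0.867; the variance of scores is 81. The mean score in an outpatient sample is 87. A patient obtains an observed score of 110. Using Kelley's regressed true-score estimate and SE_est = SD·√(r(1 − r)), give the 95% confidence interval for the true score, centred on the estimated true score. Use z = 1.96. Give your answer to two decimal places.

[100.95, 112.93]

σ = 81^(1/2) = 9.0000
T̂ = 0.8670(110) + 0.1330(87) ≈ 106.9410
SE_est = 9.0000·√[r(1 − r)] ≈ 3.0562
95% CI: 106.9410 ± 5.9901 ≈ (100.9509, 112.9311)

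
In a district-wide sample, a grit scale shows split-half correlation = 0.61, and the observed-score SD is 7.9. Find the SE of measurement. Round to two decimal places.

r_full = 2·0.61 / (1 + 0.61) ≈ 0.758
SEM = 7.900 × √(1 − 0.758) = 7.900 × √0.242 ≈ 7.900 × 0.492 ≈ 3.888

3.89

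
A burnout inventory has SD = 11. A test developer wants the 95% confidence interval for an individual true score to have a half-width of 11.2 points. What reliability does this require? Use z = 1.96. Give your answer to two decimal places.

0.73

Required SEM = 11.2 / 1.96 ≃ 5.71429
r = 1 − (SEM / SD)² = 1 − (5.71429 / 11)² ≃ 1 − 0.26986 ≃ 0.73014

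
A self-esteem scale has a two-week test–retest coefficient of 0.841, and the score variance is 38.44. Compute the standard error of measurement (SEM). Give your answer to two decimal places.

2.47

SD = √38.44 = 6.200
SEM = 6.200 * √(1 − 0.841) = 6.200 * √0.159 ≈ 6.200 * 0.399 ≈ 2.472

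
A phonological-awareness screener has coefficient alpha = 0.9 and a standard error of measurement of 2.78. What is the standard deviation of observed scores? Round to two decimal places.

8.79

σ = SEM·(1 − r)^(−1/2) ≈ 2.78×3.16228 ≈ 8.79113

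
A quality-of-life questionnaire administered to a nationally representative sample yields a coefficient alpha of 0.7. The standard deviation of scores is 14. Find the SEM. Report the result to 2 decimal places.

SEM = 14.0000 · √(1 − 0.7000) = 14.0000 · √0.3000 ≈ 14.0000 · 0.5477 ≈ 7.6681

7.67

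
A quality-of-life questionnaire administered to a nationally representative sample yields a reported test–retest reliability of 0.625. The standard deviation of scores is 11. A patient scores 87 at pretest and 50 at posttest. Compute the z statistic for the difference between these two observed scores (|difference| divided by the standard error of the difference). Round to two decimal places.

3.88

SEM = 11.000 · √(1 − 0.625) = 11.000 · √0.375 ≃ 11.000 · 0.612 ≃ 6.736
SE_diff = SEM · √2 ≃ 6.736 · 1.414 ≃ 9.526
z = |87 − 50| / 9.526 = 37 / 9.526 ≃ 3.884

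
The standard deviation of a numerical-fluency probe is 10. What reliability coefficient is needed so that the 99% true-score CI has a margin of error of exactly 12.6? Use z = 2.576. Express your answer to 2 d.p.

Required SEM = 12.6 / 2.576 ≃ 4.89130
Required reliability = 1 − (SEM/SD)² = 1 − 0.23925 ≃ 0.76075

0.76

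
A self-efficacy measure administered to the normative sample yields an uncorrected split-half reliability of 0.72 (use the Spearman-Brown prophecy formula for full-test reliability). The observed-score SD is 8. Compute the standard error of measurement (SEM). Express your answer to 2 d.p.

Full-length reliability (Spearman-Brown) = 2(0.72)/(1+0.72) ≈ 0.83721
SEM = 8.00000 × √(1 − 0.83721) = 8.00000 × √0.16279 ≈ 8.00000 × 0.40347 ≈ 3.22779

3.23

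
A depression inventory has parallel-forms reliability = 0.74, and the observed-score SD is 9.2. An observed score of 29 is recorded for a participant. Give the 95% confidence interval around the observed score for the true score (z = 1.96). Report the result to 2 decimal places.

SEM = 9.2000×√(1 − 0.7400) ≈ 4.6911
Half-width = 1.96×4.6911 ≈ 9.1946
CI = 29 ± 9.1946 → [19.8054, 38.1946]

[19.81, 38.19]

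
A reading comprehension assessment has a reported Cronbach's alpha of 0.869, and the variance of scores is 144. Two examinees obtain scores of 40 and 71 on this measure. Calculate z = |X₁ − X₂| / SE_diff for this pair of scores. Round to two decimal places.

5.05

σ = 144^(1/2) = 12.0000
SEM = 12.0000 * √(1 − 0.8690) = 12.0000 * √0.1310 ≃ 12.0000 * 0.3619 ≃ 4.3433
SE_diff = SEM * √2 ≃ 4.3433 * 1.4142 ≃ 6.1423
z = 31 / 6.1423 ≃ 5.0470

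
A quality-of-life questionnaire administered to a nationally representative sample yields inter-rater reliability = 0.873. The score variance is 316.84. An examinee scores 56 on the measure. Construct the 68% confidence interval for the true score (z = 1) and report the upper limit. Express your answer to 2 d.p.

62.34

SD = √316.84 = 17.80000
SEM = 17.80000 * √(1 − 0.87300) = 17.80000 * √0.12700 ≈ 17.80000 * 0.35637 ≈ 6.34340
Half-width = 1*6.34340 ≈ 6.34340
Upper bound: 56 + 6.34340 = 62.34340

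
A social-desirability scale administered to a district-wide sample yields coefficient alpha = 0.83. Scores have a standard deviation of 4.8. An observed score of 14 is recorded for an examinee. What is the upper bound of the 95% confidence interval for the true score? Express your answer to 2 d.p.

17.88

SEM = 4.800 · √(1 − 0.830) = 4.800 · √0.170 ≈ 4.800 · 0.412 ≈ 1.979
1.96 · SEM ≈ 3.879
Upper bound: 14 + 3.879 = 17.879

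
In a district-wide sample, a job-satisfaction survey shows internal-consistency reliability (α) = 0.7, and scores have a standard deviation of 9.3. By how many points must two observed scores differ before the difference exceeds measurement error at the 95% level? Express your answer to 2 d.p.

14.12

The standard error of measurement is 9.3000·√(1 − 0.7000) ≈ 9.3000·0.5477 ≈ 5.0938.
SE_diff = SEM · √2 ≈ 5.0938 · 1.4142 ≈ 7.2037
Minimum reliable difference = 1.96 · SE_diff ≈ 1.96 · 7.2037 ≈ 14.1193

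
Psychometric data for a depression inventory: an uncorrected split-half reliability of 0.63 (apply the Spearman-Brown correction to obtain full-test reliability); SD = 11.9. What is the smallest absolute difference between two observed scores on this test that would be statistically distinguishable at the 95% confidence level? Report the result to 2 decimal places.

15.72

r_full = 2·0.63 / (1 + 0.63) ≈ 0.7730
The standard error of measurement is 11.9000*√(1 − 0.7730) ≈ 11.9000*0.4764 ≈ 5.6696.
Standard error of the difference = 5.6696·√2 ≈ 8.0181
Minimum reliable difference = 1.96 * SE_diff ≈ 1.96 * 8.0181 ≈ 15.7154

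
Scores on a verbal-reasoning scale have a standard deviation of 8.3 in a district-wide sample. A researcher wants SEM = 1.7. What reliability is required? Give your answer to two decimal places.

r = 1 − (SEM / SD)² = 1 − (1.7000 / 8.3)² ≈ 1 − 0.0420 ≈ 0.9580

0.96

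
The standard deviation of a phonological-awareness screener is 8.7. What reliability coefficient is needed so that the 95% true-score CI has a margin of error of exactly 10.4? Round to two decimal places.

0.63

SEM needed = half-width / z = 10.4/1.96 ≃ 5.3061
Required reliability = 1 − (SEM/SD)² = 1 − 0.3720 ≃ 0.6280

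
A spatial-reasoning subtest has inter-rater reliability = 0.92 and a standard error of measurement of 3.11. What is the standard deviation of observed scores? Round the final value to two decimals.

11.00

SD = SEM / √(1 − r) = 3.11 / √0.080 ≈ 3.11 / 0.283 ≈ 10.996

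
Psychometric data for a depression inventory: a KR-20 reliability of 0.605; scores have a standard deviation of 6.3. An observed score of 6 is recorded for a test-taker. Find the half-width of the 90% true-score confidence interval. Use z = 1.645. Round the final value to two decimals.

SEM = 6.300·√(1 − 0.605) ≈ 3.959
1.645 · SEM ≈ 6.513

6.51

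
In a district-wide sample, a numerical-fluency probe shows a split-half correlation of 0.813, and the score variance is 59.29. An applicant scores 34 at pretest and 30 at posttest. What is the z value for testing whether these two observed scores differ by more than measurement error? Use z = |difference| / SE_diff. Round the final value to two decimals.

σ = 59.29^(1/2) = 7.700
r_full = 2·0.813 / (1 + 0.813) ≈ 0.897
SEM = 7.700 · √(1 − 0.897) = 7.700 · √0.103 ≈ 7.700 · 0.321 ≈ 2.473
Standard error of the difference = 2.473·√2 ≈ 3.497
z = |34 − 30| / 3.497 = 4 / 3.497 ≈ 1.144

1.14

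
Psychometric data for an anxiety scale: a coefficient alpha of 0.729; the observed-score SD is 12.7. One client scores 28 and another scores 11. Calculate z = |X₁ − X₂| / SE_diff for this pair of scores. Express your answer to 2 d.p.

SEM = 12.7000 * √(1 − 0.7290) = 12.7000 * √0.2710 ≈ 12.7000 * 0.5206 ≈ 6.6113
SE_diff = √2 * SEM ≈ 9.3498
z = |28 − 11| / 9.3498 = 17 / 9.3498 ≈ 1.8182

1.82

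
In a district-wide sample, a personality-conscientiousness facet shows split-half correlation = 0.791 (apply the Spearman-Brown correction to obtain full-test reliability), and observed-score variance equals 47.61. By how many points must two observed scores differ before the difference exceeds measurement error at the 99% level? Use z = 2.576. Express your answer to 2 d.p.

8.59

SD = √47.61 ≈ 6.90000
Spearman-Brown: r = 2(0.791) / (1 + 0.791) = 1.58200 / 1.79100 ≈ 0.88331
The standard error of measurement is 6.90000×√(1 − 0.88331) ≈ 6.90000×0.34161 ≈ 2.35708.
Standard error of the difference = 2.35708·√2 ≈ 3.33342
Minimum reliable difference = 2.576 × SE_diff ≈ 2.576 × 3.33342 ≈ 8.58688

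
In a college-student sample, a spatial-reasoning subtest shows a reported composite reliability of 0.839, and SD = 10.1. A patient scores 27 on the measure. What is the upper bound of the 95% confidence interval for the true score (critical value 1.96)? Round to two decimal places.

34.94

SEM = 10.1000·√(1 − 0.8390) ≈ 4.0526
Half-width = 1.96·4.0526 ≈ 7.9431
Upper limit = 27 + 7.9431 ≈ 34.9431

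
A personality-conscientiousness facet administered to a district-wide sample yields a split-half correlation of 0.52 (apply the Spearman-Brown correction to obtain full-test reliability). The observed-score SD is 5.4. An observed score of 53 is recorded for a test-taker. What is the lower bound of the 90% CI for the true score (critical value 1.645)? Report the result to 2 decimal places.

48.01

Spearman-Brown: r = 2(0.52) / (1 + 0.52) = 1.04000 / 1.52000 ≈ 0.68421
SEM = 5.40000*√(1 − 0.68421) ≈ 3.03454
Margin = 1.645 * 3.03454 ≈ 4.99182
Lower bound: 53 − 4.99182 = 48.00818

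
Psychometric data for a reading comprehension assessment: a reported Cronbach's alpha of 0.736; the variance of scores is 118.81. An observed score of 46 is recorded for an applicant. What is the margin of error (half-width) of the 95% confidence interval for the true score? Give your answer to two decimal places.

10.98

SD = √118.81 = 10.900
SEM = 10.900·√(1 − 0.736) ≈ 5.601
1.96 · SEM ≈ 10.977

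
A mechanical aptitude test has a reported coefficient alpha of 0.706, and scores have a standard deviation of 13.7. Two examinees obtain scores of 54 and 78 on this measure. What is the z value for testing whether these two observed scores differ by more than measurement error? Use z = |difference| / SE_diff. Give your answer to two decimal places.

2.28

The standard error of measurement is 13.7000·√(1 − 0.7060) ≈ 13.7000·0.5422 ≈ 7.4284.
SE_diff = √2 · SEM ≈ 10.5053
z = 24 / 10.5053 ≈ 2.2846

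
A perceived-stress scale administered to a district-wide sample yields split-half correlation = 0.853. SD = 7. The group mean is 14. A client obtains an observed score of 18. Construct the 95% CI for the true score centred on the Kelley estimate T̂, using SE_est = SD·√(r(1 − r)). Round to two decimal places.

Spearman-Brown: r = 2(0.853) / (1 + 0.853) = 1.7060 / 1.8530 ≈ 0.9207
Estimated true score = 0.9207·18 + (1 − 0.9207)·14 ≈ 17.6827
SE_est = 7.0000·√[r(1 − r)] ≈ 1.8918
95% CI: 17.6827 ± 3.7079 ≈ (13.9748, 21.3906)

[13.97, 21.39]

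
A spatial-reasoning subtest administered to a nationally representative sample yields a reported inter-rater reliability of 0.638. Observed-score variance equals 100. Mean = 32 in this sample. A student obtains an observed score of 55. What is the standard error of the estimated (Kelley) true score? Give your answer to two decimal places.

SD = √100 ≈ 10.000
SE_est = SD × √(r(1 − r)) = 10.000 × √0.231 ≈ 10.000 × 0.481 ≈ 4.806

4.81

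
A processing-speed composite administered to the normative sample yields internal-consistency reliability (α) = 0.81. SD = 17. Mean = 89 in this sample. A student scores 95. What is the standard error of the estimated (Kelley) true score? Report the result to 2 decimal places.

6.67

SE_est = 17.000·√[r(1 − r)] ≈ 6.669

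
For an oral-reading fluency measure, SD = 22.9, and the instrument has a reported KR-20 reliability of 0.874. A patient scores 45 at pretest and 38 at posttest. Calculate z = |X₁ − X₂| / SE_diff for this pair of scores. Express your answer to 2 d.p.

0.61

SEM = 22.900 × √(1 − 0.874) = 22.900 × √0.126 ≈ 22.900 × 0.355 ≈ 8.129
Standard error of the difference = 8.129·√2 ≈ 11.496
z = 7 / 11.496 ≈ 0.609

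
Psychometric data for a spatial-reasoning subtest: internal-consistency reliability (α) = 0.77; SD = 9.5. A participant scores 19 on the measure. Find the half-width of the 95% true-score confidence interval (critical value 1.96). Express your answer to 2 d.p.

8.93

The standard error of measurement is 9.5000×√(1 − 0.7700) ≃ 9.5000×0.4796 ≃ 4.5560.
Margin = 1.96 × 4.5560 ≃ 8.9298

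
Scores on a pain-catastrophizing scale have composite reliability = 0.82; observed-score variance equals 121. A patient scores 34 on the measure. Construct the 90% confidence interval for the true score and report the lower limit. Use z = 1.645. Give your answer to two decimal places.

26.32

σ = 121^(1/2) = 11.00000
The standard error of measurement is 11.00000·√(1 − 0.82000) ≈ 11.00000·0.42426 ≈ 4.66690.
1.645 · SEM ≈ 7.67706
Lower bound: 34 − 7.67706 = 26.32294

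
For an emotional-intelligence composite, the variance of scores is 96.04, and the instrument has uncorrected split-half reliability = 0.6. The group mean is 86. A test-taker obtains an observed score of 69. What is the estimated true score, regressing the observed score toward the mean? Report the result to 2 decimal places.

r_full = 2·0.6 / (1 + 0.6) ≈ 0.7500
T̂ = 0.7500(69) + 0.2500(86) ≈ 73.2500

73.25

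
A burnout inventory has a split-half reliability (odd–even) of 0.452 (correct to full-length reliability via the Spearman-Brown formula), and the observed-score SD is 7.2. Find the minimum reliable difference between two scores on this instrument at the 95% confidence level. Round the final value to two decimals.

12.26

Full-length reliability (Spearman-Brown) = 2(0.452)/(1+0.452) ≈ 0.6226
SEM = 7.2000 * √(1 − 0.6226) = 7.2000 * √0.3774 ≈ 7.2000 * 0.6143 ≈ 4.4232
SE_diff = √2 * SEM ≈ 6.2554
Minimum reliable difference = 1.96 * SE_diff ≈ 1.96 * 6.2554 ≈ 12.2606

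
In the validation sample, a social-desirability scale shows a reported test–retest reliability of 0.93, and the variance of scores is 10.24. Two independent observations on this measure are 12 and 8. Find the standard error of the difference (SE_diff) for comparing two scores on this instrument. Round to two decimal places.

1.20

σ = 10.24^(1/2) = 3.2000
SEM = 3.2000×√(1 − 0.9300) ≃ 0.8466
Standard error of the difference = 0.8466·√2 ≃ 1.1973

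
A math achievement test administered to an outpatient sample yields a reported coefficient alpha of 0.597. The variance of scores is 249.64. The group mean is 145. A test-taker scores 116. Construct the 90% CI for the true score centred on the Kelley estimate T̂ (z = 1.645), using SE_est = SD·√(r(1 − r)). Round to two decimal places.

σ = 249.64^(1/2) = 15.800
T̂ = 0.597(116) + 0.403(145) ≈ 127.687
SE_est = 15.800·√[r(1 − r)] ≈ 7.750
CI = 127.687 ± 1.645 * 7.750 → [114.938, 140.436]

[114.94, 140.44]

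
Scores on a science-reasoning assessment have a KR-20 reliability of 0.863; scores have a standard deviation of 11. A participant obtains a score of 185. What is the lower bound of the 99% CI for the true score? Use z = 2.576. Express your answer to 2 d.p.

174.51

SEM = 11.0000 × √(1 − 0.8630) = 11.0000 × √0.1370 ≈ 11.0000 × 0.3701 ≈ 4.0715
Half-width = 2.576×4.0715 ≈ 10.4881
Lower limit = 185 − 10.4881 ≈ 174.5119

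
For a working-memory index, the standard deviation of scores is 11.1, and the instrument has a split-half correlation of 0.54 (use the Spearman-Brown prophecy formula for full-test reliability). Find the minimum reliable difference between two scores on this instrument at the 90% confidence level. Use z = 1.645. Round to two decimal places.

Full-length reliability (Spearman-Brown) = 2(0.54)/(1+0.54) ≃ 0.701
SEM = 11.100*√(1 − 0.701) ≃ 6.067
SE_diff = √2 * SEM ≃ 8.579
Smallest detectable difference = 1.645*8.579 ≃ 14.113

14.11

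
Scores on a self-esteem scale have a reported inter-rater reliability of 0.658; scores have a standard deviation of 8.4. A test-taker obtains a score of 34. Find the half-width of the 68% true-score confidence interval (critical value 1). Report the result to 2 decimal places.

4.91

The standard error of measurement is 8.400·√(1 − 0.658) ≈ 8.400·0.585 ≈ 4.912.
1 · SEM ≈ 4.912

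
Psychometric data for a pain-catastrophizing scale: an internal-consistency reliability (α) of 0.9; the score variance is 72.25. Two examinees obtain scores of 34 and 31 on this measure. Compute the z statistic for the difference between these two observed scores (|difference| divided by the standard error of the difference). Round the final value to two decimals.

SD = √72.25 = 8.50000
The standard error of measurement is 8.50000*√(1 − 0.90000) ≈ 8.50000*0.31623 ≈ 2.68794.
SE_diff = SEM * √2 ≈ 2.68794 * 1.41421 ≈ 3.80132
z = 3 / 3.80132 ≈ 0.78920

0.79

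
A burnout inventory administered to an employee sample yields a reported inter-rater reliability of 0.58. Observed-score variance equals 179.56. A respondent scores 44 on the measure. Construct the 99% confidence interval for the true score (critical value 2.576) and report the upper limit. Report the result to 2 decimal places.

66.37

SD = √179.56 = 13.400
The standard error of measurement is 13.400·√(1 − 0.580) ≈ 13.400·0.648 ≈ 8.684.
Half-width = 2.576·8.684 ≈ 22.370
Upper bound: 44 + 22.370 = 66.370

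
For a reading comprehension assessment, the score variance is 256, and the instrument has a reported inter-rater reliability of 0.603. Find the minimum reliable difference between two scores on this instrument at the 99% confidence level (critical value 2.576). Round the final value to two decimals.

36.73

SD = √256 = 16.0000
SEM = 16.0000 * √(1 − 0.6030) = 16.0000 * √0.3970 ≈ 16.0000 * 0.6301 ≈ 10.0813
Standard error of the difference = 10.0813·√2 ≈ 14.2571
Smallest detectable difference = 2.576*14.2571 ≈ 36.7262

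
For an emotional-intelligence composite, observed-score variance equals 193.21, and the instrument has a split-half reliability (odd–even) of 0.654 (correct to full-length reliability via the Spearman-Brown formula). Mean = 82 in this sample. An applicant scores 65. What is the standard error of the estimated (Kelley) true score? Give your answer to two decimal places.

SD = √193.21 ≃ 13.9000
Full-length reliability (Spearman-Brown) = 2(0.654)/(1+0.654) ≃ 0.7908
SE_est = SD · √(r(1 − r)) = 13.9000 · √0.1654 ≃ 13.9000 · 0.4067 ≃ 5.6535

5.65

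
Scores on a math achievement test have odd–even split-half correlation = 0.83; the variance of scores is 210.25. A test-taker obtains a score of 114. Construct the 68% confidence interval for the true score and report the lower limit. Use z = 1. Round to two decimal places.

σ = 210.25^(1/2) = 14.5000
r_full = 2·0.83 / (1 + 0.83) ≈ 0.9071
SEM = 14.5000 × √(1 − 0.9071) = 14.5000 × √0.0929 ≈ 14.5000 × 0.3048 ≈ 4.4194
Half-width = 1×4.4194 ≈ 4.4194
Lower limit = 114 − 4.4194 ≈ 109.5806

109.58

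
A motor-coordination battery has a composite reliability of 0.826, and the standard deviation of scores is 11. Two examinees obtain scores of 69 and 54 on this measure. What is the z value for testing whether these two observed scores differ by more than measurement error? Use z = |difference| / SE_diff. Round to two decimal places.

2.31

SEM = 11.000·√(1 − 0.826) ≃ 4.588
Standard error of the difference = 4.588·√2 ≃ 6.489
z = 15 / 6.489 ≃ 2.312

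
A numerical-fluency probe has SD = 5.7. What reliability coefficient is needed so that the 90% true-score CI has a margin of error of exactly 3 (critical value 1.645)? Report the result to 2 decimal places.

0.90

Required SEM = 3 / 1.645 ≈ 1.824
Required reliability = 1 − (SEM/SD)² = 1 − 0.102 ≈ 0.898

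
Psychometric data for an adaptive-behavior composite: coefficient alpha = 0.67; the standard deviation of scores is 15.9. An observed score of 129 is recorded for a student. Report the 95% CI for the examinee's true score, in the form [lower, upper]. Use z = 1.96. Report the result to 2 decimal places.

[111.10, 146.90]

SEM = 15.9000·√(1 − 0.6700) ≃ 9.1339
1.96 · SEM ≃ 17.9024
95% CI: 129 ± 17.9024 = [111.0976, 146.9024]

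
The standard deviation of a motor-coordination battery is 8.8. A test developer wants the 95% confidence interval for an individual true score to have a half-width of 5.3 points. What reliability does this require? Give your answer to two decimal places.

SEM needed = half-width / z = 5.3/1.96 ≈ 2.70408
Required reliability = 1 − (SEM/SD)² = 1 − 0.09442 ≈ 0.90558

0.91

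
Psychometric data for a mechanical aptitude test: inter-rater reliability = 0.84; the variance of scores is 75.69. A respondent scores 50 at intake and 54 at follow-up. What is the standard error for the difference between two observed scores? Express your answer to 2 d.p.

4.92

SD = √75.69 = 8.700
SEM = 8.700 × √(1 − 0.840) = 8.700 × √0.160 ≈ 8.700 × 0.400 ≈ 3.480
Standard error of the difference = 3.480·√2 ≈ 4.921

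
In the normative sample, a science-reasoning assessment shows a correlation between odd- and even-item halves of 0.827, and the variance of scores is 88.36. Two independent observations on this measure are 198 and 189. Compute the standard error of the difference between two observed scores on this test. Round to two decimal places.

SD = √88.36 ≈ 9.40000
Spearman-Brown: r = 2(0.827) / (1 + 0.827) = 1.65400 / 1.82700 ≈ 0.90531
SEM = 9.40000×√(1 − 0.90531) ≈ 2.89256
SE_diff = SEM × √2 ≈ 2.89256 × 1.41421 ≈ 4.09069

4.09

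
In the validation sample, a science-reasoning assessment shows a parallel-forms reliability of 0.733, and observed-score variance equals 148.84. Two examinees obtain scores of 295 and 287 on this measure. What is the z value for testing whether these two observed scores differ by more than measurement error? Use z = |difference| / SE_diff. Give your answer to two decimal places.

SD = √148.84 ≃ 12.200
SEM = 12.200×√(1 − 0.733) ≃ 6.304
Standard error of the difference = 6.304·√2 ≃ 8.915
z = |295 − 287| / 8.915 = 8 / 8.915 ≃ 0.897

0.90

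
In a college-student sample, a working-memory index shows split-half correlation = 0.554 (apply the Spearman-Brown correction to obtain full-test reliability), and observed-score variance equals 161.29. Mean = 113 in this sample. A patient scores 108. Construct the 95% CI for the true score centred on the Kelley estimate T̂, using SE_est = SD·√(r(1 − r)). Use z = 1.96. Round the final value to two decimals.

SD = √161.29 = 12.7000
Spearman-Brown: r = 2(0.554) / (1 + 0.554) = 1.1080 / 1.5540 ≈ 0.7130
T̂ = r·X + (1 − r)·M = 0.7130×108 + 0.2870×113 ≈ 77.0039 + 32.4311 ≈ 109.4350
SE_est = SD × √(r(1 − r)) = 12.7000 × √0.2046 ≈ 12.7000 × 0.4524 ≈ 5.7450
95% CI: 109.4350 ± 11.2602 ≈ (98.1748, 120.6952)

[98.17, 120.70]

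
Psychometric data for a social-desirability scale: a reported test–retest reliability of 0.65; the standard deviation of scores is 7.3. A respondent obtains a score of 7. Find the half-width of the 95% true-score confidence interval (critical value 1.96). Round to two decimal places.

SEM = 7.3000 * √(1 − 0.6500) = 7.3000 * √0.3500 ≈ 7.3000 * 0.5916 ≈ 4.3187
Half-width = 1.96*4.3187 ≈ 8.4647

8.46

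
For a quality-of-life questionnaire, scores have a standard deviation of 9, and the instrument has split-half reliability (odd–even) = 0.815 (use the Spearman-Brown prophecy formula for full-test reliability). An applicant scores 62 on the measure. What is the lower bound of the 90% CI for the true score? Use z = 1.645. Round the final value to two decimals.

57.27

Spearman-Brown: r = 2(0.815) / (1 + 0.815) = 1.630 / 1.815 ≈ 0.898
SEM = 9.000 · √(1 − 0.898) = 9.000 · √0.102 ≈ 9.000 · 0.319 ≈ 2.873
1.645 · SEM ≈ 4.727
Lower limit = 62 − 4.727 ≈ 57.273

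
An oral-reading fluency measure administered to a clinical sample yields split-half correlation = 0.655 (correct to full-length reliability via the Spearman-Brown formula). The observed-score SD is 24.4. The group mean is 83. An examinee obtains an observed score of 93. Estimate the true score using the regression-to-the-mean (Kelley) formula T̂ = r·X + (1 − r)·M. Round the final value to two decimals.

Spearman-Brown: r = 2(0.655) / (1 + 0.655) = 1.3100 / 1.6550 ≈ 0.7915
T̂ = r·X + (1 − r)·M = 0.7915×93 + 0.2085×83 ≈ 73.6133 + 17.3021 ≈ 90.9154

90.92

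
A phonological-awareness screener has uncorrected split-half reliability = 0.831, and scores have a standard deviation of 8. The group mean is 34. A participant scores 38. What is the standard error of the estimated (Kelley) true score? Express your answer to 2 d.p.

2.32

Spearman-Brown: r = 2(0.831) / (1 + 0.831) = 1.662 / 1.831 ≃ 0.908
SE_est = SD × √(r(1 − r)) = 8.000 × √0.084 ≃ 8.000 × 0.289 ≃ 2.316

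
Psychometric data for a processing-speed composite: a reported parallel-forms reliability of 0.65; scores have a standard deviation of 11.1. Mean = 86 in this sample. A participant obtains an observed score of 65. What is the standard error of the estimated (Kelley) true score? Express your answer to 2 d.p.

SE_est = SD × √(r(1 − r)) = 11.10000 × √0.22750 ≈ 11.10000 × 0.47697 ≈ 5.29436

5.29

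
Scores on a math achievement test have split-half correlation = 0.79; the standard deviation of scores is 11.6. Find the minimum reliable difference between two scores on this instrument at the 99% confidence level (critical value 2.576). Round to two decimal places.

14.47

r_full = 2·0.79 / (1 + 0.79) ≈ 0.8827
SEM = 11.6000·√(1 − 0.8827) ≈ 3.9732
Standard error of the difference = 3.9732·√2 ≈ 5.6190
Smallest detectable difference = 2.576·5.6190 ≈ 14.4744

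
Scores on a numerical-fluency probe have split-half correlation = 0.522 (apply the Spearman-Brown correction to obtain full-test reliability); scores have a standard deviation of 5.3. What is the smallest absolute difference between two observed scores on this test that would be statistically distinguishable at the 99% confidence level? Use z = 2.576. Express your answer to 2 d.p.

10.82

Spearman-Brown: r = 2(0.522) / (1 + 0.522) = 1.0440 / 1.5220 ≈ 0.6859
SEM = 5.3000 * √(1 − 0.6859) = 5.3000 * √0.3141 ≈ 5.3000 * 0.5604 ≈ 2.9702
SE_diff = SEM * √2 ≈ 2.9702 * 1.4142 ≈ 4.2005
Minimum reliable difference = 2.576 * SE_diff ≈ 2.576 * 4.2005 ≈ 10.8204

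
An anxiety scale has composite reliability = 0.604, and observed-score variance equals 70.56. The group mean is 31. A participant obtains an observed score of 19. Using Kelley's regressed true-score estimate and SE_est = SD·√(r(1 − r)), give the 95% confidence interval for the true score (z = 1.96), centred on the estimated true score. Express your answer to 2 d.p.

[15.70, 31.80]

SD = √70.56 ≈ 8.40000
Estimated true score = 0.60400×19 + (1 − 0.60400)×31 ≈ 23.75200
SE_est = 8.40000·√[r(1 − r)] ≈ 4.10814
CI = 23.75200 ± 1.96 × 4.10814 → [15.70004, 31.80396]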